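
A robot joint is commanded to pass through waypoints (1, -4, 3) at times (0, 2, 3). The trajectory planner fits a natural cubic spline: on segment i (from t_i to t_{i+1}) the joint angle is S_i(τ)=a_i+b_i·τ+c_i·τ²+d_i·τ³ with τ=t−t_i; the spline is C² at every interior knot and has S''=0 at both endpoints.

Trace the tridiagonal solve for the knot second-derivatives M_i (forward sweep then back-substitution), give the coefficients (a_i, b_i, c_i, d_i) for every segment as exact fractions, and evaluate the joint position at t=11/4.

Δ: Δ0=-5/2, Δ1=7
row 1: diag=6, rhs=57; c'=1/6, d'=19/2
back: M1=19/2
M: M0=0, M1=19/2, M2=0
seg 0: a=1, c=M0/2=0, d=(M1−M0)/(6·2)=19/24, b=Δ0−h0·(2M0+M1)/6=-17/3
seg 1: a=-4, c=M1/2=19/4, d=(M2−M1)/(6·1)=-19/12, b=Δ1−h1·(2M1+M2)/6=23/6
t_q=11/4 → seg 1, τ=3/4; S=-4+23/6·τ+19/4·τ²+-19/12·τ³=225/256

  seg 0: a=1 b=-17/3 c=0 d=19/24
  seg 1: a=-4 b=23/6 c=19/4 d=-19/12
S(11/4) = 225/256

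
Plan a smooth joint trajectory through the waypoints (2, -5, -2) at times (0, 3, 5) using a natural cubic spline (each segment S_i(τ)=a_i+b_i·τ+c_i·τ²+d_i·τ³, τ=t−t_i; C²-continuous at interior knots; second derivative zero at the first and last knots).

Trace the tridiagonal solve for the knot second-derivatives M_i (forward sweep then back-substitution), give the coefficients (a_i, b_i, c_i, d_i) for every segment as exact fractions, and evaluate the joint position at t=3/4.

Δ: Δ0=-7/3, Δ1=3/2
row 1: diag=10, rhs=23; c'=1/5, d'=23/10
back: M1=23/10
M: M0=0, M1=23/10, M2=0
seg 0: a=2, c=M0/2=0, d=(M1−M0)/(6·3)=23/180, b=Δ0−h0·(2M0+M1)/6=-209/60
seg 1: a=-5, c=M1/2=23/20, d=(M2−M1)/(6·2)=-23/120, b=Δ1−h1·(2M1+M2)/6=-1/30
t_q=3/4 → seg 0, τ=3/4; S=2+-209/60·τ+0·τ²+23/180·τ³=-143/256

  seg 0: a=2 b=-209/60 c=0 d=23/180
  seg 1: a=-5 b=-1/30 c=23/20 d=-23/120
S(3/4) = -143/256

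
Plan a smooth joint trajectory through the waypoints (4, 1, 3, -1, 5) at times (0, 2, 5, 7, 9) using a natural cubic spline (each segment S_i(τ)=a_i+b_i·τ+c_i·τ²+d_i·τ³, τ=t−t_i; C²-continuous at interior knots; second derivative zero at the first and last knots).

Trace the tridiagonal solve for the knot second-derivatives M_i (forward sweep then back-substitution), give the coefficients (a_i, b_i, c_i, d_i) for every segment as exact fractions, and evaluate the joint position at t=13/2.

Δ: Δ0=-3/2, Δ1=2/3, Δ2=-2, Δ3=3
row 1: diag=10, rhs=13; c'=3/10, d'=13/10
row 2: denom=10−3·3/10=91/10; d'=(-16−3·13/10)/(91/10)=-199/91
row 3: denom=8−2·20/91=688/91; d'=(30−2·-199/91)/(688/91)=391/86
back: M3=391/86
back: M2=-199/91−20/91·391/86=-137/43
back: M1=13/10−3/10·-137/43=97/43
M: M0=0, M1=97/43, M2=-137/43, M3=391/86, M4=0
seg 0: a=4, c=M0/2=0, d=(M1−M0)/(6·2)=97/516, b=Δ0−h0·(2M0+M1)/6=-581/258
seg 1: a=1, c=M1/2=97/86, d=(M2−M1)/(6·3)=-13/43, b=Δ1−h1·(2M1+M2)/6=1/258
seg 2: a=3, c=M2/2=-137/86, d=(M3−M2)/(6·2)=665/1032, b=Δ2−h2·(2M2+M3)/6=-359/258
seg 3: a=-1, c=M3/2=391/172, d=(M4−M3)/(6·2)=-391/1032, b=Δ3−h3·(2M3+M4)/6=-4/129
t_q=13/2 → seg 2, τ=3/2; S=3+-359/258·τ+-137/86·τ²+665/1032·τ³=-1367/2752

  seg 0: a=4 b=-581/258 c=0 d=97/516
  seg 1: a=1 b=1/258 c=97/86 d=-13/43
  seg 2: a=3 b=-359/258 c=-137/86 d=665/1032
  seg 3: a=-1 b=-4/129 c=391/172 d=-391/1032
S(13/2) = -1367/2752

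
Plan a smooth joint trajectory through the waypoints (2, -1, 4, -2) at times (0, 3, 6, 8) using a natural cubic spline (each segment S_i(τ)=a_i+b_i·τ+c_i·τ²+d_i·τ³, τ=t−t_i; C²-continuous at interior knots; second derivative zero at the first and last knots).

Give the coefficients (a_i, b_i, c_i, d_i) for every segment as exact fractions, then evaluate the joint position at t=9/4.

  seg 0: a=2 b=-233/111 c=0 d=122/999
  seg 1: a=-1 b=133/111 c=122/111 d=-314/999
  seg 2: a=4 b=-77/111 c=-64/37 d=32/111
S(9/4) = -1577/1184

Δ: Δ0=-1, Δ1=5/3, Δ2=-3
row 1: diag=12, rhs=16; c'=1/4, d'=4/3
row 2: denom=10−3·1/4=37/4; d'=(-28−3·4/3)/(37/4)=-128/37
back: M2=-128/37
back: M1=4/3−1/4·-128/37=244/111
M: M0=0, M1=244/111, M2=-128/37, M3=0
seg 0: a=2, c=M0/2=0, d=(M1−M0)/(6·3)=122/999, b=Δ0−h0·(2M0+M1)/6=-233/111
seg 1: a=-1, c=M1/2=122/111, d=(M2−M1)/(6·3)=-314/999, b=Δ1−h1·(2M1+M2)/6=133/111
seg 2: a=4, c=M2/2=-64/37, d=(M3−M2)/(6·2)=32/111, b=Δ2−h2·(2M2+M3)/6=-77/111
t_q=9/4 → seg 0, τ=9/4; S=2+-233/111·τ+0·τ²+122/999·τ³=-1577/1184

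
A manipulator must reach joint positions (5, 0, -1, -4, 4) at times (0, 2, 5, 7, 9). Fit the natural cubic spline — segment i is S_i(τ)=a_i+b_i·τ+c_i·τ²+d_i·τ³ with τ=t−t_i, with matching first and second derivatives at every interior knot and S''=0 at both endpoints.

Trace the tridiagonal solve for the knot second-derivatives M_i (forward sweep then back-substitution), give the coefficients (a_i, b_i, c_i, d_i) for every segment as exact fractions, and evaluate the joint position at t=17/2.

  seg 0: a=5 b=-3257/1032 c=0 d=677/4128
  seg 1: a=0 b=-613/516 c=677/688 d=-481/2064
  seg 2: a=-1 b=-3253/2064 c=-383/344 d=4753/8256
  seg 3: a=-4 b=907/1032 c=3221/1376 d=-3221/8256
S(17/2) = 27927/22016

Δ: Δ0=-5/2, Δ1=-1/3, Δ2=-3/2, Δ3=4
row 1: diag=10, rhs=13; c'=3/10, d'=13/10
row 2: denom=10−3·3/10=91/10; d'=(-7−3·13/10)/(91/10)=-109/91
row 3: denom=8−2·20/91=688/91; d'=(33−2·-109/91)/(688/91)=3221/688
back: M3=3221/688
back: M2=-109/91−20/91·3221/688=-383/172
back: M1=13/10−3/10·-383/172=677/344
M: M0=0, M1=677/344, M2=-383/172, M3=3221/688, M4=0
seg 0: a=5, c=M0/2=0, d=(M1−M0)/(6·2)=677/4128, b=Δ0−h0·(2M0+M1)/6=-3257/1032
seg 1: a=0, c=M1/2=677/688, d=(M2−M1)/(6·3)=-481/2064, b=Δ1−h1·(2M1+M2)/6=-613/516
seg 2: a=-1, c=M2/2=-383/344, d=(M3−M2)/(6·2)=4753/8256, b=Δ2−h2·(2M2+M3)/6=-3253/2064
seg 3: a=-4, c=M3/2=3221/1376, d=(M4−M3)/(6·2)=-3221/8256, b=Δ3−h3·(2M3+M4)/6=907/1032
t_q=17/2 → seg 3, τ=3/2; S=-4+907/1032·τ+3221/1376·τ²+-3221/8256·τ³=27927/22016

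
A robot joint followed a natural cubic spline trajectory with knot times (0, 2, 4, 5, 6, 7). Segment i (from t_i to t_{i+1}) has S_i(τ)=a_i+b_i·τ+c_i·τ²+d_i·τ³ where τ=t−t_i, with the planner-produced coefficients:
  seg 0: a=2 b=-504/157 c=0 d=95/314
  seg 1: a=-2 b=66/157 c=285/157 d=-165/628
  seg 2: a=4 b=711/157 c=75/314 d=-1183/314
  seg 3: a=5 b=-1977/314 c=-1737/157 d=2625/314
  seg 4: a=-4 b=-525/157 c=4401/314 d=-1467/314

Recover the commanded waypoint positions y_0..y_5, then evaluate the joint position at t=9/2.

y_0=2 y_1=-2 y_2=4 y_3=5 y_4=-4 y_5=2
S(9/2) = 14703/2512

y_0 = S_0(0) = a_0 = 2
y_1 = S_1(0) = a_1 = -2
y_2 = S_2(0) = a_2 = 4
y_3 = S_3(0) = a_3 = 5
y_4 = S_4(0) = a_4 = -4
y_5 = S_4(1) = 2
t_q=9/2 is in segment 2 (τ=1/2); S_2(τ)=14703/2512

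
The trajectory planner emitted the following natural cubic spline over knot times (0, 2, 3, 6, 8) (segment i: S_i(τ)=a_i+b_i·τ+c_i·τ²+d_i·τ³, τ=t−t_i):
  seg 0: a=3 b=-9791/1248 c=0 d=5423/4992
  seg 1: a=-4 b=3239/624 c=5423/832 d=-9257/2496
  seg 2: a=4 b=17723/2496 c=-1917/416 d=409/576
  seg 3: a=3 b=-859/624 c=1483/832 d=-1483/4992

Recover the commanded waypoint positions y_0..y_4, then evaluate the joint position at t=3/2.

y_0 = S_0(0) = a_0 = 3
y_1 = S_1(0) = a_1 = -4
y_2 = S_2(0) = a_2 = 4
y_3 = S_3(0) = a_3 = 3
y_4 = S_3(2) = 5
t_q=3/2 is in segment 0 (τ=3/2); S_0(τ)=-67913/13312

y_0=3 y_1=-4 y_2=4 y_3=3 y_4=5
S(3/2) = -67913/13312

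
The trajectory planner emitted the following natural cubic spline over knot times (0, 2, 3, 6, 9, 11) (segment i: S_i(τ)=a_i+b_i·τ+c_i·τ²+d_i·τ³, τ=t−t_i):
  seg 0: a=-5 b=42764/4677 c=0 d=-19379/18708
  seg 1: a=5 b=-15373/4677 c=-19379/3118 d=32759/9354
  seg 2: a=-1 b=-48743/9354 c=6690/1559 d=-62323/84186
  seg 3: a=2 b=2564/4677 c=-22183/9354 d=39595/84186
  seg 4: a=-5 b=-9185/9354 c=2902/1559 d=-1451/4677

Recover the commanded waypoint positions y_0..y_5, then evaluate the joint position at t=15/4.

y_0=-5 y_1=5 y_2=-1 y_3=2 y_4=-5 y_5=-2
S(15/4) = -560083/199552

y_0 = S_0(0) = a_0 = -5
y_1 = S_1(0) = a_1 = 5
y_2 = S_2(0) = a_2 = -1
y_3 = S_3(0) = a_3 = 2
y_4 = S_4(0) = a_4 = -5
y_5 = S_4(2) = -2
t_q=15/4 is in segment 2 (τ=3/4); S_2(τ)=-560083/199552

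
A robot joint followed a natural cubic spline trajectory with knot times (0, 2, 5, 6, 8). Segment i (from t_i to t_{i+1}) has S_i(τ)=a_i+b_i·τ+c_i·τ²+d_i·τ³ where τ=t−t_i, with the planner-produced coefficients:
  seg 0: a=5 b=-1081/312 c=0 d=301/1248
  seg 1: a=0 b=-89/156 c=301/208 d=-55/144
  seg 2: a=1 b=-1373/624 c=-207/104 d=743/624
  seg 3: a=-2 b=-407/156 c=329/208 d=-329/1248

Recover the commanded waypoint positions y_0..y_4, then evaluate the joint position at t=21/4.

y_0 = S_0(0) = a_0 = 5
y_1 = S_1(0) = a_1 = 0
y_2 = S_2(0) = a_2 = 1
y_3 = S_3(0) = a_3 = -2
y_4 = S_3(2) = -3
t_q=21/4 is in segment 2 (τ=1/4); S_2(τ)=4581/13312

y_0=5 y_1=0 y_2=1 y_3=-2 y_4=-3
S(21/4) = 4581/13312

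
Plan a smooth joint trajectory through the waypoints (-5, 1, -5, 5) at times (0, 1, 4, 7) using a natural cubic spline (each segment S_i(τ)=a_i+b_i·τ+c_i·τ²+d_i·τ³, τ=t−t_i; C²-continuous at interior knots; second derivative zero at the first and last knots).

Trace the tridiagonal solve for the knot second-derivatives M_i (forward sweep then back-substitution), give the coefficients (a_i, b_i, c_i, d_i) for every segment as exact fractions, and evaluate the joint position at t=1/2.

Δ: Δ0=6, Δ1=-2, Δ2=10/3
row 1: diag=8, rhs=-48; c'=3/8, d'=-6
row 2: denom=12−3·3/8=87/8; d'=(32−3·-6)/(87/8)=400/87
back: M2=400/87
back: M1=-6−3/8·400/87=-224/29
M: M0=0, M1=-224/29, M2=400/87, M3=0
seg 0: a=-5, c=M0/2=0, d=(M1−M0)/(6·1)=-112/87, b=Δ0−h0·(2M0+M1)/6=634/87
seg 1: a=1, c=M1/2=-112/29, d=(M2−M1)/(6·3)=536/783, b=Δ1−h1·(2M1+M2)/6=298/87
seg 2: a=-5, c=M2/2=200/87, d=(M3−M2)/(6·3)=-200/783, b=Δ2−h2·(2M2+M3)/6=-110/87
t_q=1/2 → seg 0, τ=1/2; S=-5+634/87·τ+0·τ²+-112/87·τ³=-44/29

  seg 0: a=-5 b=634/87 c=0 d=-112/87
  seg 1: a=1 b=298/87 c=-112/29 d=536/783
  seg 2: a=-5 b=-110/87 c=200/87 d=-200/783
S(1/2) = -44/29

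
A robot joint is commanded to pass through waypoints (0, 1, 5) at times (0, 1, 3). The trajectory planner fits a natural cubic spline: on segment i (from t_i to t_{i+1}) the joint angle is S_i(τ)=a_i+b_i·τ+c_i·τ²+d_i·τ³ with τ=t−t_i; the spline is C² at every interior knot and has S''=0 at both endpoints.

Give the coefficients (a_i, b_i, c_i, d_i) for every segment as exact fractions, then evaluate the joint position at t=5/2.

  seg 0: a=0 b=5/6 c=0 d=1/6
  seg 1: a=1 b=4/3 c=1/2 d=-1/12
S(5/2) = 123/32

Δ: Δ0=1, Δ1=2
row 1: diag=6, rhs=6; c'=1/3, d'=1
back: M1=1
M: M0=0, M1=1, M2=0
seg 0: a=0, c=M0/2=0, d=(M1−M0)/(6·1)=1/6, b=Δ0−h0·(2M0+M1)/6=5/6
seg 1: a=1, c=M1/2=1/2, d=(M2−M1)/(6·2)=-1/12, b=Δ1−h1·(2M1+M2)/6=4/3
t_q=5/2 → seg 1, τ=3/2; S=1+4/3·τ+1/2·τ²+-1/12·τ³=123/32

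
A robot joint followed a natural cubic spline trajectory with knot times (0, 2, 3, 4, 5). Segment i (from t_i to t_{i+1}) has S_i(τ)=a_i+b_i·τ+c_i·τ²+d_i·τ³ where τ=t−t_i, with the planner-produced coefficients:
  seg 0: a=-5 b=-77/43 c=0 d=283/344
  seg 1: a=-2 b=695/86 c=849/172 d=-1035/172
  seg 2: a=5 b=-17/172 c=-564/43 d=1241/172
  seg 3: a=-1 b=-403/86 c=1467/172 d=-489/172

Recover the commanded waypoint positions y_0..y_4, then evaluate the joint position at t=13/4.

y_0 = S_0(0) = a_0 = -5
y_1 = S_1(0) = a_1 = -2
y_2 = S_2(0) = a_2 = 5
y_3 = S_3(0) = a_3 = -1
y_4 = S_3(1) = 0
t_q=13/4 is in segment 2 (τ=1/4); S_2(τ)=46985/11008

y_0=-5 y_1=-2 y_2=5 y_3=-1 y_4=0
S(13/4) = 46985/11008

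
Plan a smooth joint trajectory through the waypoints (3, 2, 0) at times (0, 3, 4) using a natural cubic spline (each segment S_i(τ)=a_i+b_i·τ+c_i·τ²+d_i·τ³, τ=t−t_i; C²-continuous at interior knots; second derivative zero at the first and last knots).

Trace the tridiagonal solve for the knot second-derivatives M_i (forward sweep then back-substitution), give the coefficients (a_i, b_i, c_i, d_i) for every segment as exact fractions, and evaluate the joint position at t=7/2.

  seg 0: a=3 b=7/24 c=0 d=-5/72
  seg 1: a=2 b=-19/12 c=-5/8 d=5/24
S(7/2) = 69/64

Δ: Δ0=-1/3, Δ1=-2
row 1: diag=8, rhs=-10; c'=1/8, d'=-5/4
back: M1=-5/4
M: M0=0, M1=-5/4, M2=0
seg 0: a=3, c=M0/2=0, d=(M1−M0)/(6·3)=-5/72, b=Δ0−h0·(2M0+M1)/6=7/24
seg 1: a=2, c=M1/2=-5/8, d=(M2−M1)/(6·1)=5/24, b=Δ1−h1·(2M1+M2)/6=-19/12
t_q=7/2 → seg 1, τ=1/2; S=2+-19/12·τ+-5/8·τ²+5/24·τ³=69/64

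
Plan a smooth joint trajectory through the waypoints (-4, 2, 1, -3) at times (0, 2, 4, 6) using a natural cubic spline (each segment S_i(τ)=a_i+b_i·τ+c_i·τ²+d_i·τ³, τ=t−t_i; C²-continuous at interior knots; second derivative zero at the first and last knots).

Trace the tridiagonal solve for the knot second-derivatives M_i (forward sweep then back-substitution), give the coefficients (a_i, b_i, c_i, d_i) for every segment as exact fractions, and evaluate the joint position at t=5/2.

  seg 0: a=-4 b=23/6 c=0 d=-5/24
  seg 1: a=2 b=4/3 c=-5/4 d=1/6
  seg 2: a=1 b=-5/3 c=-1/4 d=1/24
S(5/2) = 19/8

Δ: Δ0=3, Δ1=-1/2, Δ2=-2
row 1: diag=8, rhs=-21; c'=1/4, d'=-21/8
row 2: denom=8−2·1/4=15/2; d'=(-9−2·-21/8)/(15/2)=-1/2
back: M2=-1/2
back: M1=-21/8−1/4·-1/2=-5/2
M: M0=0, M1=-5/2, M2=-1/2, M3=0
seg 0: a=-4, c=M0/2=0, d=(M1−M0)/(6·2)=-5/24, b=Δ0−h0·(2M0+M1)/6=23/6
seg 1: a=2, c=M1/2=-5/4, d=(M2−M1)/(6·2)=1/6, b=Δ1−h1·(2M1+M2)/6=4/3
seg 2: a=1, c=M2/2=-1/4, d=(M3−M2)/(6·2)=1/24, b=Δ2−h2·(2M2+M3)/6=-5/3
t_q=5/2 → seg 1, τ=1/2; S=2+4/3·τ+-5/4·τ²+1/6·τ³=19/8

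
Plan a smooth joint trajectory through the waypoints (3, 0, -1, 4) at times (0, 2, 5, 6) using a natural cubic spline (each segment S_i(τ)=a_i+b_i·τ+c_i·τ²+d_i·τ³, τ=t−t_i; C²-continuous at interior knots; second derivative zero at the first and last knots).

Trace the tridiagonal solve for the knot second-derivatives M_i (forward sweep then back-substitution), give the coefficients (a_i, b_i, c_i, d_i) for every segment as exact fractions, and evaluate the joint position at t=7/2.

Δ: Δ0=-3/2, Δ1=-1/3, Δ2=5
row 1: diag=10, rhs=7; c'=3/10, d'=7/10
row 2: denom=8−3·3/10=71/10; d'=(32−3·7/10)/(71/10)=299/71
back: M2=299/71
back: M1=7/10−3/10·299/71=-40/71
M: M0=0, M1=-40/71, M2=299/71, M3=0
seg 0: a=3, c=M0/2=0, d=(M1−M0)/(6·2)=-10/213, b=Δ0−h0·(2M0+M1)/6=-559/426
seg 1: a=0, c=M1/2=-20/71, d=(M2−M1)/(6·3)=113/426, b=Δ1−h1·(2M1+M2)/6=-799/426
seg 2: a=-1, c=M2/2=299/142, d=(M3−M2)/(6·1)=-299/426, b=Δ2−h2·(2M2+M3)/6=766/213
t_q=7/2 → seg 1, τ=3/2; S=0+-799/426·τ+-20/71·τ²+113/426·τ³=-2899/1136

  seg 0: a=3 b=-559/426 c=0 d=-10/213
  seg 1: a=0 b=-799/426 c=-20/71 d=113/426
  seg 2: a=-1 b=766/213 c=299/142 d=-299/426
S(7/2) = -2899/1136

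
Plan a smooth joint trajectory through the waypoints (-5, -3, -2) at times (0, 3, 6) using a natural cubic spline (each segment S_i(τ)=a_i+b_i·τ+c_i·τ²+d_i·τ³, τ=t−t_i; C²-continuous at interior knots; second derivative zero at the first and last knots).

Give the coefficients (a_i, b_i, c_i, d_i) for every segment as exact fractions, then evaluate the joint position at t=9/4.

Δ: Δ0=2/3, Δ1=1/3
row 1: diag=12, rhs=-2; c'=1/4, d'=-1/6
back: M1=-1/6
M: M0=0, M1=-1/6, M2=0
seg 0: a=-5, c=M0/2=0, d=(M1−M0)/(6·3)=-1/108, b=Δ0−h0·(2M0+M1)/6=3/4
seg 1: a=-3, c=M1/2=-1/12, d=(M2−M1)/(6·3)=1/108, b=Δ1−h1·(2M1+M2)/6=1/2
t_q=9/4 → seg 0, τ=9/4; S=-5+3/4·τ+0·τ²+-1/108·τ³=-875/256

  seg 0: a=-5 b=3/4 c=0 d=-1/108
  seg 1: a=-3 b=1/2 c=-1/12 d=1/108
S(9/4) = -875/256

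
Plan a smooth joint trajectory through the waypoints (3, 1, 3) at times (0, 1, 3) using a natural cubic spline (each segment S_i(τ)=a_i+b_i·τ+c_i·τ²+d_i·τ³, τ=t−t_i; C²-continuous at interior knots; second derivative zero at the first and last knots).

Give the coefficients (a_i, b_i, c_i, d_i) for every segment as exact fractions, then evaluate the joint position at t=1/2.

  seg 0: a=3 b=-5/2 c=0 d=1/2
  seg 1: a=1 b=-1 c=3/2 d=-1/4
S(1/2) = 29/16

Δ: Δ0=-2, Δ1=1
row 1: diag=6, rhs=18; c'=1/3, d'=3
back: M1=3
M: M0=0, M1=3, M2=0
seg 0: a=3, c=M0/2=0, d=(M1−M0)/(6·1)=1/2, b=Δ0−h0·(2M0+M1)/6=-5/2
seg 1: a=1, c=M1/2=3/2, d=(M2−M1)/(6·2)=-1/4, b=Δ1−h1·(2M1+M2)/6=-1
t_q=1/2 → seg 0, τ=1/2; S=3+-5/2·τ+0·τ²+1/2·τ³=29/16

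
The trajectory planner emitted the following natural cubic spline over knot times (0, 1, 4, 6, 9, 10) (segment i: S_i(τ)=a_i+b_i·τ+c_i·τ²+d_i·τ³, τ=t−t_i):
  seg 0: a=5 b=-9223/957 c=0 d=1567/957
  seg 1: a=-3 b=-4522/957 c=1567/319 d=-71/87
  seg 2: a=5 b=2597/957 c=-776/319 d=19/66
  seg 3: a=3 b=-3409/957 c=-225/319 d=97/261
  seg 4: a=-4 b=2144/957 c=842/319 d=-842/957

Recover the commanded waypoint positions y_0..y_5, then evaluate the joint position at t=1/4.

y_0=5 y_1=-3 y_2=5 y_3=3 y_4=-4 y_5=0
S(1/4) = 53413/20416

y_0 = S_0(0) = a_0 = 5
y_1 = S_1(0) = a_1 = -3
y_2 = S_2(0) = a_2 = 5
y_3 = S_3(0) = a_3 = 3
y_4 = S_4(0) = a_4 = -4
y_5 = S_4(1) = 0
t_q=1/4 is in segment 0 (τ=1/4); S_0(τ)=53413/20416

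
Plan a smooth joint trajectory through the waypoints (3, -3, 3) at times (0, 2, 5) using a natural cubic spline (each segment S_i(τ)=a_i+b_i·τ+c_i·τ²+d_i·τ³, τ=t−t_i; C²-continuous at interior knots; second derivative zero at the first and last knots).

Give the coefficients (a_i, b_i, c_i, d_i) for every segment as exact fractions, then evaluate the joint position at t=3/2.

Δ: Δ0=-3, Δ1=2
row 1: diag=10, rhs=30; c'=3/10, d'=3
back: M1=3
M: M0=0, M1=3, M2=0
seg 0: a=3, c=M0/2=0, d=(M1−M0)/(6·2)=1/4, b=Δ0−h0·(2M0+M1)/6=-4
seg 1: a=-3, c=M1/2=3/2, d=(M2−M1)/(6·3)=-1/6, b=Δ1−h1·(2M1+M2)/6=-1
t_q=3/2 → seg 0, τ=3/2; S=3+-4·τ+0·τ²+1/4·τ³=-69/32

  seg 0: a=3 b=-4 c=0 d=1/4
  seg 1: a=-3 b=-1 c=3/2 d=-1/6
S(3/2) = -69/32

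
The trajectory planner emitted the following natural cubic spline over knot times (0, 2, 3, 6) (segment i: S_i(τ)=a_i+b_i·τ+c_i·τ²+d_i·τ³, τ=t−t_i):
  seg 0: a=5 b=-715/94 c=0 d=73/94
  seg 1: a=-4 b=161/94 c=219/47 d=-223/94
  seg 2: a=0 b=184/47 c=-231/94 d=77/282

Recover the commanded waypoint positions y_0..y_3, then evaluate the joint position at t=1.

y_0 = S_0(0) = a_0 = 5
y_1 = S_1(0) = a_1 = -4
y_2 = S_2(0) = a_2 = 0
y_3 = S_2(3) = -3
t_q=1 is in segment 0 (τ=1); S_0(τ)=-86/47

y_0=5 y_1=-4 y_2=0 y_3=-3
S(1) = -86/47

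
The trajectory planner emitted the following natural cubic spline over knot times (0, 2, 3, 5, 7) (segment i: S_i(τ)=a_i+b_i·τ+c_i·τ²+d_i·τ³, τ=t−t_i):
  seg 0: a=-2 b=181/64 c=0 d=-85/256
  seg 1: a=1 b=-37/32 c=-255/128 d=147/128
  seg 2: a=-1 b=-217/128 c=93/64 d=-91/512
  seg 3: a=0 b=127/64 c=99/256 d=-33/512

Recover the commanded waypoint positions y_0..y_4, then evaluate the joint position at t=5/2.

y_0 = S_0(0) = a_0 = -2
y_1 = S_1(0) = a_1 = 1
y_2 = S_2(0) = a_2 = -1
y_3 = S_3(0) = a_3 = 0
y_4 = S_3(2) = 5
t_q=5/2 is in segment 1 (τ=1/2); S_1(τ)=69/1024

y_0=-2 y_1=1 y_2=-1 y_3=0 y_4=5
S(5/2) = 69/1024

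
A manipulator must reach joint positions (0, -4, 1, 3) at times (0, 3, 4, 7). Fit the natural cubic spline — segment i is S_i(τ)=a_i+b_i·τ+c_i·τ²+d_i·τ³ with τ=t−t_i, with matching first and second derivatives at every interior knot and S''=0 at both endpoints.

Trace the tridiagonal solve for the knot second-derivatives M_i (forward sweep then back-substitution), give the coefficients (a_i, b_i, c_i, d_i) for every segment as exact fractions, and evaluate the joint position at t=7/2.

Δ: Δ0=-4/3, Δ1=5, Δ2=2/3
row 1: diag=8, rhs=38; c'=1/8, d'=19/4
row 2: denom=8−1·1/8=63/8; d'=(-26−1·19/4)/(63/8)=-82/21
back: M2=-82/21
back: M1=19/4−1/8·-82/21=110/21
M: M0=0, M1=110/21, M2=-82/21, M3=0
seg 0: a=0, c=M0/2=0, d=(M1−M0)/(6·3)=55/189, b=Δ0−h0·(2M0+M1)/6=-83/21
seg 1: a=-4, c=M1/2=55/21, d=(M2−M1)/(6·1)=-32/21, b=Δ1−h1·(2M1+M2)/6=82/21
seg 2: a=1, c=M2/2=-41/21, d=(M3−M2)/(6·3)=41/189, b=Δ2−h2·(2M2+M3)/6=32/7
t_q=7/2 → seg 1, τ=1/2; S=-4+82/21·τ+55/21·τ²+-32/21·τ³=-19/12

  seg 0: a=0 b=-83/21 c=0 d=55/189
  seg 1: a=-4 b=82/21 c=55/21 d=-32/21
  seg 2: a=1 b=32/7 c=-41/21 d=41/189
S(7/2) = -19/12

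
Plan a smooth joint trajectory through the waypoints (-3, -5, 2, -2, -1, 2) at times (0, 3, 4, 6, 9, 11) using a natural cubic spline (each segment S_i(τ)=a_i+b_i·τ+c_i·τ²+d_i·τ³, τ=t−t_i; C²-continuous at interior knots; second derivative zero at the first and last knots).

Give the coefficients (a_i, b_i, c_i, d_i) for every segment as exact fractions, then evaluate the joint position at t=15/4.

  seg 0: a=-3 b=-16852/3957 c=0 d=4738/11871
  seg 1: a=-5 b=25790/3957 c=4738/1319 d=-12305/3957
  seg 2: a=2 b=17303/3957 c=-7567/1319 d=20185/15828
  seg 3: a=-2 b=-12946/3957 c=5051/2638 d=-627/2638
  seg 4: a=-1 b=14239/7914 c=-296/1319 d=148/3957
S(15/4) = 50383/84416

Δ: Δ0=-2/3, Δ1=7, Δ2=-2, Δ3=1/3, Δ4=3/2
row 1: diag=8, rhs=46; c'=1/8, d'=23/4
row 2: denom=6−1·1/8=47/8; d'=(-54−1·23/4)/(47/8)=-478/47
row 3: denom=10−2·16/47=438/47; d'=(14−2·-478/47)/(438/47)=269/73
row 4: denom=10−3·47/146=1319/146; d'=(7−3·269/73)/(1319/146)=-592/1319
back: M4=-592/1319
back: M3=269/73−47/146·-592/1319=5051/1319
back: M2=-478/47−16/47·5051/1319=-15134/1319
back: M1=23/4−1/8·-15134/1319=9476/1319
M: M0=0, M1=9476/1319, M2=-15134/1319, M3=5051/1319, M4=-592/1319, M5=0
seg 0: a=-3, c=M0/2=0, d=(M1−M0)/(6·3)=4738/11871, b=Δ0−h0·(2M0+M1)/6=-16852/3957
seg 1: a=-5, c=M1/2=4738/1319, d=(M2−M1)/(6·1)=-12305/3957, b=Δ1−h1·(2M1+M2)/6=25790/3957
seg 2: a=2, c=M2/2=-7567/1319, d=(M3−M2)/(6·2)=20185/15828, b=Δ2−h2·(2M2+M3)/6=17303/3957
seg 3: a=-2, c=M3/2=5051/2638, d=(M4−M3)/(6·3)=-627/2638, b=Δ3−h3·(2M3+M4)/6=-12946/3957
seg 4: a=-1, c=M4/2=-296/1319, d=(M5−M4)/(6·2)=148/3957, b=Δ4−h4·(2M4+M5)/6=14239/7914
t_q=15/4 → seg 1, τ=3/4; S=-5+25790/3957·τ+4738/1319·τ²+-12305/3957·τ³=50383/84416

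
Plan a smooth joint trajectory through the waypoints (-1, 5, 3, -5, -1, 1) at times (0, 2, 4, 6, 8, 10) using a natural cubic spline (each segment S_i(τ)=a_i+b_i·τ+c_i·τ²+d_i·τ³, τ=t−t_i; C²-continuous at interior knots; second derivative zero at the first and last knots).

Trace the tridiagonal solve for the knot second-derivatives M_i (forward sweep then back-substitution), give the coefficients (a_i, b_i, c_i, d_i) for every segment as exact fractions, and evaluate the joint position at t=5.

  seg 0: a=-1 b=71/19 c=0 d=-7/38
  seg 1: a=5 b=29/19 c=-21/19 d=-3/38
  seg 2: a=3 b=-73/19 c=-30/19 d=3/4
  seg 3: a=-5 b=-22/19 c=111/38 d=-51/76
  seg 4: a=-1 b=47/19 c=-21/19 d=7/38
S(5) = -127/76

Δ: Δ0=3, Δ1=-1, Δ2=-4, Δ3=2, Δ4=1
row 1: diag=8, rhs=-24; c'=1/4, d'=-3
row 2: denom=8−2·1/4=15/2; d'=(-18−2·-3)/(15/2)=-8/5
row 3: denom=8−2·4/15=112/15; d'=(36−2·-8/5)/(112/15)=21/4
row 4: denom=8−2·15/56=209/28; d'=(-6−2·21/4)/(209/28)=-42/19
back: M4=-42/19
back: M3=21/4−15/56·-42/19=111/19
back: M2=-8/5−4/15·111/19=-60/19
back: M1=-3−1/4·-60/19=-42/19
M: M0=0, M1=-42/19, M2=-60/19, M3=111/19, M4=-42/19, M5=0
seg 0: a=-1, c=M0/2=0, d=(M1−M0)/(6·2)=-7/38, b=Δ0−h0·(2M0+M1)/6=71/19
seg 1: a=5, c=M1/2=-21/19, d=(M2−M1)/(6·2)=-3/38, b=Δ1−h1·(2M1+M2)/6=29/19
seg 2: a=3, c=M2/2=-30/19, d=(M3−M2)/(6·2)=3/4, b=Δ2−h2·(2M2+M3)/6=-73/19
seg 3: a=-5, c=M3/2=111/38, d=(M4−M3)/(6·2)=-51/76, b=Δ3−h3·(2M3+M4)/6=-22/19
seg 4: a=-1, c=M4/2=-21/19, d=(M5−M4)/(6·2)=7/38, b=Δ4−h4·(2M4+M5)/6=47/19
t_q=5 → seg 2, τ=1; S=3+-73/19·τ+-30/19·τ²+3/4·τ³=-127/76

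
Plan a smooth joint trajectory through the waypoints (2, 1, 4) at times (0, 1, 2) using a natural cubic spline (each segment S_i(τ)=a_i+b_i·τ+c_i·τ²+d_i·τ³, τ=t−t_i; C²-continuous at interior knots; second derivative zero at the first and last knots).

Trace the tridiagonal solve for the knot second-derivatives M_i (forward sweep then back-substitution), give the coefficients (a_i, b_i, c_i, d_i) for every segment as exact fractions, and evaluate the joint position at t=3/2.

Δ: Δ0=-1, Δ1=3
row 1: diag=4, rhs=24; c'=1/4, d'=6
back: M1=6
M: M0=0, M1=6, M2=0
seg 0: a=2, c=M0/2=0, d=(M1−M0)/(6·1)=1, b=Δ0−h0·(2M0+M1)/6=-2
seg 1: a=1, c=M1/2=3, d=(M2−M1)/(6·1)=-1, b=Δ1−h1·(2M1+M2)/6=1
t_q=3/2 → seg 1, τ=1/2; S=1+1·τ+3·τ²+-1·τ³=17/8

  seg 0: a=2 b=-2 c=0 d=1
  seg 1: a=1 b=1 c=3 d=-1
S(3/2) = 17/8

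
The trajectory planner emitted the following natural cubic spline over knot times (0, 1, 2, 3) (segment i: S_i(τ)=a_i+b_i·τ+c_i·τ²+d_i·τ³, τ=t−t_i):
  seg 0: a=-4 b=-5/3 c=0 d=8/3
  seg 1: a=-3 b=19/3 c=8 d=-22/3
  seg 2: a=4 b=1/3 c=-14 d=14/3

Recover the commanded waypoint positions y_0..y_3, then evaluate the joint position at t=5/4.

y_0=-4 y_1=-3 y_2=4 y_3=-5
S(5/4) = -33/32

y_0 = S_0(0) = a_0 = -4
y_1 = S_1(0) = a_1 = -3
y_2 = S_2(0) = a_2 = 4
y_3 = S_2(1) = -5
t_q=5/4 is in segment 1 (τ=1/4); S_1(τ)=-33/32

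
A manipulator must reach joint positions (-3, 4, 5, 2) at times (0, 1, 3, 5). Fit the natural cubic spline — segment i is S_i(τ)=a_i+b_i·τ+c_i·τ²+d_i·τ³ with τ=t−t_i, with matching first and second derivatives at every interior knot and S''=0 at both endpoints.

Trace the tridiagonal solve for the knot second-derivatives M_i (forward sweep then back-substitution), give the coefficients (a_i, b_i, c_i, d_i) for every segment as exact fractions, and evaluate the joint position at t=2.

  seg 0: a=-3 b=89/11 c=0 d=-12/11
  seg 1: a=4 b=53/11 c=-36/11 d=49/88
  seg 2: a=5 b=-35/22 c=3/44 d=-1/88
S(2) = 537/88

Δ: Δ0=7, Δ1=1/2, Δ2=-3/2
row 1: diag=6, rhs=-39; c'=1/3, d'=-13/2
row 2: denom=8−2·1/3=22/3; d'=(-12−2·-13/2)/(22/3)=3/22
back: M2=3/22
back: M1=-13/2−1/3·3/22=-72/11
M: M0=0, M1=-72/11, M2=3/22, M3=0
seg 0: a=-3, c=M0/2=0, d=(M1−M0)/(6·1)=-12/11, b=Δ0−h0·(2M0+M1)/6=89/11
seg 1: a=4, c=M1/2=-36/11, d=(M2−M1)/(6·2)=49/88, b=Δ1−h1·(2M1+M2)/6=53/11
seg 2: a=5, c=M2/2=3/44, d=(M3−M2)/(6·2)=-1/88, b=Δ2−h2·(2M2+M3)/6=-35/22
t_q=2 → seg 1, τ=1; S=4+53/11·τ+-36/11·τ²+49/88·τ³=537/88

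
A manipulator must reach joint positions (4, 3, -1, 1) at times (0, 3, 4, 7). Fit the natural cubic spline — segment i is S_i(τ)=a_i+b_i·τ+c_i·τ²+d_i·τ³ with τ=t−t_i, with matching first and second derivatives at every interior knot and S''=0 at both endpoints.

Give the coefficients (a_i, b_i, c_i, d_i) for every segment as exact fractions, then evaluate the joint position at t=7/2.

Δ: Δ0=-1/3, Δ1=-4, Δ2=2/3
row 1: diag=8, rhs=-22; c'=1/8, d'=-11/4
row 2: denom=8−1·1/8=63/8; d'=(28−1·-11/4)/(63/8)=82/21
back: M2=82/21
back: M1=-11/4−1/8·82/21=-68/21
M: M0=0, M1=-68/21, M2=82/21, M3=0
seg 0: a=4, c=M0/2=0, d=(M1−M0)/(6·3)=-34/189, b=Δ0−h0·(2M0+M1)/6=9/7
seg 1: a=3, c=M1/2=-34/21, d=(M2−M1)/(6·1)=25/21, b=Δ1−h1·(2M1+M2)/6=-25/7
seg 2: a=-1, c=M2/2=41/21, d=(M3−M2)/(6·3)=-41/189, b=Δ2−h2·(2M2+M3)/6=-68/21
t_q=7/2 → seg 1, τ=1/2; S=3+-25/7·τ+-34/21·τ²+25/21·τ³=23/24

  seg 0: a=4 b=9/7 c=0 d=-34/189
  seg 1: a=3 b=-25/7 c=-34/21 d=25/21
  seg 2: a=-1 b=-68/21 c=41/21 d=-41/189
S(7/2) = 23/24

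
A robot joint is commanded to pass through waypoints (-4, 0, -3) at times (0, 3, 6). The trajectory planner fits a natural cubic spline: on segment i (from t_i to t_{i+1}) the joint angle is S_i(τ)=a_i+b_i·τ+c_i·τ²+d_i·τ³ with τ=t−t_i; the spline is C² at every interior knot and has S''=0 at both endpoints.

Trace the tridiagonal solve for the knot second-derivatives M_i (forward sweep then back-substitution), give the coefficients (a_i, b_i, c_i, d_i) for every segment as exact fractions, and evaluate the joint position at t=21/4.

  seg 0: a=-4 b=23/12 c=0 d=-7/108
  seg 1: a=0 b=1/6 c=-7/12 d=7/108
S(21/4) = -471/256

Δ: Δ0=4/3, Δ1=-1
row 1: diag=12, rhs=-14; c'=1/4, d'=-7/6
back: M1=-7/6
M: M0=0, M1=-7/6, M2=0
seg 0: a=-4, c=M0/2=0, d=(M1−M0)/(6·3)=-7/108, b=Δ0−h0·(2M0+M1)/6=23/12
seg 1: a=0, c=M1/2=-7/12, d=(M2−M1)/(6·3)=7/108, b=Δ1−h1·(2M1+M2)/6=1/6
t_q=21/4 → seg 1, τ=9/4; S=0+1/6·τ+-7/12·τ²+7/108·τ³=-471/256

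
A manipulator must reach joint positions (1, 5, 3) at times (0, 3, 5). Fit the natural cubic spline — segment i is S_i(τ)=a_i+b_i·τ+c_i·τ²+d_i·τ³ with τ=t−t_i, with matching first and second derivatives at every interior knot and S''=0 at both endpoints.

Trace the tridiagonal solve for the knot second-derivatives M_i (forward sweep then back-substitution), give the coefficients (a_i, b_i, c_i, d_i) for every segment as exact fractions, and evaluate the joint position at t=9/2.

  seg 0: a=1 b=61/30 c=0 d=-7/90
  seg 1: a=5 b=-1/15 c=-7/10 d=7/60
S(9/2) = 119/32

Δ: Δ0=4/3, Δ1=-1
row 1: diag=10, rhs=-14; c'=1/5, d'=-7/5
back: M1=-7/5
M: M0=0, M1=-7/5, M2=0
seg 0: a=1, c=M0/2=0, d=(M1−M0)/(6·3)=-7/90, b=Δ0−h0·(2M0+M1)/6=61/30
seg 1: a=5, c=M1/2=-7/10, d=(M2−M1)/(6·2)=7/60, b=Δ1−h1·(2M1+M2)/6=-1/15
t_q=9/2 → seg 1, τ=3/2; S=5+-1/15·τ+-7/10·τ²+7/60·τ³=119/32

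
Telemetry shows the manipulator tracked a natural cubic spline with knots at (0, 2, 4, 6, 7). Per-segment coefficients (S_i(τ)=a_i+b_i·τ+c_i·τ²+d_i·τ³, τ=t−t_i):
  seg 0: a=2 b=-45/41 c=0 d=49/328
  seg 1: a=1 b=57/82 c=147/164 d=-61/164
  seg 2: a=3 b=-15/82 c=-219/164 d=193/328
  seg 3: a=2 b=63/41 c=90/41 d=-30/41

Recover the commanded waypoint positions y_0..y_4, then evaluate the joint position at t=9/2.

y_0 = S_0(0) = a_0 = 2
y_1 = S_1(0) = a_1 = 1
y_2 = S_2(0) = a_2 = 3
y_3 = S_3(0) = a_3 = 2
y_4 = S_3(1) = 5
t_q=9/2 is in segment 2 (τ=1/2); S_2(τ)=6949/2624

y_0=2 y_1=1 y_2=3 y_3=2 y_4=5
S(9/2) = 6949/2624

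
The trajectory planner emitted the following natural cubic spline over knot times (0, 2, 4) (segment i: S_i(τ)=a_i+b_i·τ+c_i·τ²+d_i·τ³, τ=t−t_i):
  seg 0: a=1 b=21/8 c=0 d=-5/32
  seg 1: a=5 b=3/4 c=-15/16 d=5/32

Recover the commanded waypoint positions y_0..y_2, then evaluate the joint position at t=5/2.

y_0 = S_0(0) = a_0 = 1
y_1 = S_1(0) = a_1 = 5
y_2 = S_1(2) = 4
t_q=5/2 is in segment 1 (τ=1/2); S_1(τ)=1321/256

y_0=1 y_1=5 y_2=4
S(5/2) = 1321/256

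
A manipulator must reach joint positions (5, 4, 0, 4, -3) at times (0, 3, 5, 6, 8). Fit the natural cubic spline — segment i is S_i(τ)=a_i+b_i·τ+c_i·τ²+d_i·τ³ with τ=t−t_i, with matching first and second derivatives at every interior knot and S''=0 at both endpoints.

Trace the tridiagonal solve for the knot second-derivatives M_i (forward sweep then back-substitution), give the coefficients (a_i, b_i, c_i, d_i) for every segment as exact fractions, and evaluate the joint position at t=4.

  seg 0: a=5 b=491/489 c=0 d=-218/1467
  seg 1: a=4 b=-1471/489 c=-218/163 d=1801/1956
  seg 2: a=0 b=1316/489 c=1365/326 d=-2815/978
  seg 3: a=4 b=2377/978 c=-725/163 d=725/978
S(4) = 375/652

Δ: Δ0=-1/3, Δ1=-2, Δ2=4, Δ3=-7/2
row 1: diag=10, rhs=-10; c'=1/5, d'=-1
row 2: denom=6−2·1/5=28/5; d'=(36−2·-1)/(28/5)=95/14
row 3: denom=6−1·5/28=163/28; d'=(-45−1·95/14)/(163/28)=-1450/163
back: M3=-1450/163
back: M2=95/14−5/28·-1450/163=1365/163
back: M1=-1−1/5·1365/163=-436/163
M: M0=0, M1=-436/163, M2=1365/163, M3=-1450/163, M4=0
seg 0: a=5, c=M0/2=0, d=(M1−M0)/(6·3)=-218/1467, b=Δ0−h0·(2M0+M1)/6=491/489
seg 1: a=4, c=M1/2=-218/163, d=(M2−M1)/(6·2)=1801/1956, b=Δ1−h1·(2M1+M2)/6=-1471/489
seg 2: a=0, c=M2/2=1365/326, d=(M3−M2)/(6·1)=-2815/978, b=Δ2−h2·(2M2+M3)/6=1316/489
seg 3: a=4, c=M3/2=-725/163, d=(M4−M3)/(6·2)=725/978, b=Δ3−h3·(2M3+M4)/6=2377/978
t_q=4 → seg 1, τ=1; S=4+-1471/489·τ+-218/163·τ²+1801/1956·τ³=375/652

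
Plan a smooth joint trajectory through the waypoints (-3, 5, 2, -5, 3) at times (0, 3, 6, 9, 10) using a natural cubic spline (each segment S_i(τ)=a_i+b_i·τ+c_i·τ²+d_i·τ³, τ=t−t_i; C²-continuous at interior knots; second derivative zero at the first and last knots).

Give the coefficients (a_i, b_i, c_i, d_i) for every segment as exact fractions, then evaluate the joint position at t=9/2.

Δ: Δ0=8/3, Δ1=-1, Δ2=-7/3, Δ3=8
row 1: diag=12, rhs=-22; c'=1/4, d'=-11/6
row 2: denom=12−3·1/4=45/4; d'=(-8−3·-11/6)/(45/4)=-2/9
row 3: denom=8−3·4/15=36/5; d'=(62−3·-2/9)/(36/5)=235/27
back: M3=235/27
back: M2=-2/9−4/15·235/27=-206/81
back: M1=-11/6−1/4·-206/81=-97/81
M: M0=0, M1=-97/81, M2=-206/81, M3=235/27, M4=0
seg 0: a=-3, c=M0/2=0, d=(M1−M0)/(6·3)=-97/1458, b=Δ0−h0·(2M0+M1)/6=529/162
seg 1: a=5, c=M1/2=-97/162, d=(M2−M1)/(6·3)=-109/1458, b=Δ1−h1·(2M1+M2)/6=119/81
seg 2: a=2, c=M2/2=-103/81, d=(M3−M2)/(6·3)=911/1458, b=Δ2−h2·(2M2+M3)/6=-671/162
seg 3: a=-5, c=M3/2=235/54, d=(M4−M3)/(6·1)=-235/162, b=Δ3−h3·(2M3+M4)/6=413/81
t_q=9/2 → seg 1, τ=3/2; S=5+119/81·τ+-97/162·τ²+-109/1458·τ³=269/48

  seg 0: a=-3 b=529/162 c=0 d=-97/1458
  seg 1: a=5 b=119/81 c=-97/162 d=-109/1458
  seg 2: a=2 b=-671/162 c=-103/81 d=911/1458
  seg 3: a=-5 b=413/81 c=235/54 d=-235/162
S(9/2) = 269/48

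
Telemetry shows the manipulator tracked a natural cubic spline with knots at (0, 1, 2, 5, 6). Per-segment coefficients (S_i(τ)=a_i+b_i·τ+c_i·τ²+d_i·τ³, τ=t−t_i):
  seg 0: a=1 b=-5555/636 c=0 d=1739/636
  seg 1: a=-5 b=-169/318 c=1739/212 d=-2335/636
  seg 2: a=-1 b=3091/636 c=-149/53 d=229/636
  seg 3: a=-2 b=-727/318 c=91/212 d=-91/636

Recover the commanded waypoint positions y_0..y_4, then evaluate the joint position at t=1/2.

y_0 = S_0(0) = a_0 = 1
y_1 = S_1(0) = a_1 = -5
y_2 = S_2(0) = a_2 = -1
y_3 = S_3(0) = a_3 = -2
y_4 = S_3(1) = -4
t_q=1/2 is in segment 0 (τ=1/2); S_0(τ)=-5131/1696

y_0=1 y_1=-5 y_2=-1 y_3=-2 y_4=-4
S(1/2) = -5131/1696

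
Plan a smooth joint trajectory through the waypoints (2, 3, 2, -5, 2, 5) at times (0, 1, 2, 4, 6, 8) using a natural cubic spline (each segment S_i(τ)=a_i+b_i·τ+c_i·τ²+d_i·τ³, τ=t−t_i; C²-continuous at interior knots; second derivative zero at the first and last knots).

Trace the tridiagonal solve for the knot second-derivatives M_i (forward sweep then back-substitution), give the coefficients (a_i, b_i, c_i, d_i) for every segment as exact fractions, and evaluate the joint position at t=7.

  seg 0: a=2 b=819/626 c=0 d=-193/626
  seg 1: a=3 b=120/313 c=-579/626 d=-287/626
  seg 2: a=2 b=-1779/626 c=-720/313 d=617/626
  seg 3: a=-5 b=-135/626 c=1131/313 d=-1099/1252
  seg 4: a=2 b=2319/626 c=-1035/626 d=345/1252
S(7) = 5417/1252

Δ: Δ0=1, Δ1=-1, Δ2=-7/2, Δ3=7/2, Δ4=3/2
row 1: diag=4, rhs=-12; c'=1/4, d'=-3
row 2: denom=6−1·1/4=23/4; d'=(-15−1·-3)/(23/4)=-48/23
row 3: denom=8−2·8/23=168/23; d'=(42−2·-48/23)/(168/23)=177/28
row 4: denom=8−2·23/84=313/42; d'=(-12−2·177/28)/(313/42)=-1035/313
back: M4=-1035/313
back: M3=177/28−23/84·-1035/313=2262/313
back: M2=-48/23−8/23·2262/313=-1440/313
back: M1=-3−1/4·-1440/313=-579/313
M: M0=0, M1=-579/313, M2=-1440/313, M3=2262/313, M4=-1035/313, M5=0
seg 0: a=2, c=M0/2=0, d=(M1−M0)/(6·1)=-193/626, b=Δ0−h0·(2M0+M1)/6=819/626
seg 1: a=3, c=M1/2=-579/626, d=(M2−M1)/(6·1)=-287/626, b=Δ1−h1·(2M1+M2)/6=120/313
seg 2: a=2, c=M2/2=-720/313, d=(M3−M2)/(6·2)=617/626, b=Δ2−h2·(2M2+M3)/6=-1779/626
seg 3: a=-5, c=M3/2=1131/313, d=(M4−M3)/(6·2)=-1099/1252, b=Δ3−h3·(2M3+M4)/6=-135/626
seg 4: a=2, c=M4/2=-1035/626, d=(M5−M4)/(6·2)=345/1252, b=Δ4−h4·(2M4+M5)/6=2319/626
t_q=7 → seg 4, τ=1; S=2+2319/626·τ+-1035/626·τ²+345/1252·τ³=5417/1252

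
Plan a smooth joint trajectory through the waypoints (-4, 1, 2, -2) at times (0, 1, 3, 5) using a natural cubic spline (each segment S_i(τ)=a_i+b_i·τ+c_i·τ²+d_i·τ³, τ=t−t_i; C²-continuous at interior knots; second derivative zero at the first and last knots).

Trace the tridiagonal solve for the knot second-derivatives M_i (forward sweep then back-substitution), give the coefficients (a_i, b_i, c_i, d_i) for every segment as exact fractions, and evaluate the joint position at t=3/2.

  seg 0: a=-4 b=251/44 c=0 d=-31/44
  seg 1: a=1 b=79/22 c=-93/44 d=25/88
  seg 2: a=2 b=-16/11 c=-9/22 d=3/44
S(3/2) = 1621/704

Δ: Δ0=5, Δ1=1/2, Δ2=-2
row 1: diag=6, rhs=-27; c'=1/3, d'=-9/2
row 2: denom=8−2·1/3=22/3; d'=(-15−2·-9/2)/(22/3)=-9/11
back: M2=-9/11
back: M1=-9/2−1/3·-9/11=-93/22
M: M0=0, M1=-93/22, M2=-9/11, M3=0
seg 0: a=-4, c=M0/2=0, d=(M1−M0)/(6·1)=-31/44, b=Δ0−h0·(2M0+M1)/6=251/44
seg 1: a=1, c=M1/2=-93/44, d=(M2−M1)/(6·2)=25/88, b=Δ1−h1·(2M1+M2)/6=79/22
seg 2: a=2, c=M2/2=-9/22, d=(M3−M2)/(6·2)=3/44, b=Δ2−h2·(2M2+M3)/6=-16/11
t_q=3/2 → seg 1, τ=1/2; S=1+79/22·τ+-93/44·τ²+25/88·τ³=1621/704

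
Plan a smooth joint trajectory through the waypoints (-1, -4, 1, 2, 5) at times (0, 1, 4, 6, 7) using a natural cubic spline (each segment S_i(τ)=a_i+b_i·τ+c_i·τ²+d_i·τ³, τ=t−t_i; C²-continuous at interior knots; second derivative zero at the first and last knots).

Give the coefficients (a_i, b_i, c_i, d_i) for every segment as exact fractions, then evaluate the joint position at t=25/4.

Δ: Δ0=-3, Δ1=5/3, Δ2=1/2, Δ3=3
row 1: diag=8, rhs=28; c'=3/8, d'=7/2
row 2: denom=10−3·3/8=71/8; d'=(-7−3·7/2)/(71/8)=-140/71
row 3: denom=6−2·16/71=394/71; d'=(15−2·-140/71)/(394/71)=1345/394
back: M3=1345/394
back: M2=-140/71−16/71·1345/394=-540/197
back: M1=7/2−3/8·-540/197=892/197
M: M0=0, M1=892/197, M2=-540/197, M3=1345/394, M4=0
seg 0: a=-1, c=M0/2=0, d=(M1−M0)/(6·1)=446/591, b=Δ0−h0·(2M0+M1)/6=-2219/591
seg 1: a=-4, c=M1/2=446/197, d=(M2−M1)/(6·3)=-716/1773, b=Δ1−h1·(2M1+M2)/6=-881/591
seg 2: a=1, c=M2/2=-270/197, d=(M3−M2)/(6·2)=2425/4728, b=Δ2−h2·(2M2+M3)/6=703/591
seg 3: a=2, c=M3/2=1345/788, d=(M4−M3)/(6·1)=-1345/2364, b=Δ3−h3·(2M3+M4)/6=2201/1182
t_q=25/4 → seg 3, τ=1/4; S=2+2201/1182·τ+1345/788·τ²+-1345/2364·τ³=129273/50432

  seg 0: a=-1 b=-2219/591 c=0 d=446/591
  seg 1: a=-4 b=-881/591 c=446/197 d=-716/1773
  seg 2: a=1 b=703/591 c=-270/197 d=2425/4728
  seg 3: a=2 b=2201/1182 c=1345/788 d=-1345/2364
S(25/4) = 129273/50432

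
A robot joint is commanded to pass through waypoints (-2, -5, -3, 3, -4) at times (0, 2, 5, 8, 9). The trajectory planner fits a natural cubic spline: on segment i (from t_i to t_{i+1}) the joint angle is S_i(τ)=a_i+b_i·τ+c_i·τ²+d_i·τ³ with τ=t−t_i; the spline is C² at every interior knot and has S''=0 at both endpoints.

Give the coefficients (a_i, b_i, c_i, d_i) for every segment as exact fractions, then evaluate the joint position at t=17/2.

Δ: Δ0=-3/2, Δ1=2/3, Δ2=2, Δ3=-7
row 1: diag=10, rhs=13; c'=3/10, d'=13/10
row 2: denom=12−3·3/10=111/10; d'=(8−3·13/10)/(111/10)=41/111
row 3: denom=8−3·10/37=266/37; d'=(-54−3·41/111)/(266/37)=-2039/266
back: M3=-2039/266
back: M2=41/111−10/37·-2039/266=974/399
back: M1=13/10−3/10·974/399=151/266
M: M0=0, M1=151/266, M2=974/399, M3=-2039/266, M4=0
seg 0: a=-2, c=M0/2=0, d=(M1−M0)/(6·2)=151/3192, b=Δ0−h0·(2M0+M1)/6=-674/399
seg 1: a=-5, c=M1/2=151/532, d=(M2−M1)/(6·3)=1495/14364, b=Δ1−h1·(2M1+M2)/6=-895/798
seg 2: a=-3, c=M2/2=487/399, d=(M3−M2)/(6·3)=-8065/14364, b=Δ2−h2·(2M2+M3)/6=5413/1596
seg 3: a=3, c=M3/2=-2039/532, d=(M4−M3)/(6·1)=2039/1596, b=Δ3−h3·(2M3+M4)/6=-3547/798
t_q=17/2 → seg 3, τ=1/2; S=3+-3547/798·τ+-2039/532·τ²+2039/1596·τ³=-89/4256

  seg 0: a=-2 b=-674/399 c=0 d=151/3192
  seg 1: a=-5 b=-895/798 c=151/532 d=1495/14364
  seg 2: a=-3 b=5413/1596 c=487/399 d=-8065/14364
  seg 3: a=3 b=-3547/798 c=-2039/532 d=2039/1596
S(17/2) = -89/4256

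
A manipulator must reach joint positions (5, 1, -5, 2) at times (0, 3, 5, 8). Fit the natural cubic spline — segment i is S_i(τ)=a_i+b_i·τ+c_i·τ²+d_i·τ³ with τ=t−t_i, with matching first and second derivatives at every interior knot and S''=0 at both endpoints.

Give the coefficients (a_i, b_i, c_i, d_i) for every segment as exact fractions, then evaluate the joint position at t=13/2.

Δ: Δ0=-4/3, Δ1=-3, Δ2=7/3
row 1: diag=10, rhs=-10; c'=1/5, d'=-1
row 2: denom=10−2·1/5=48/5; d'=(32−2·-1)/(48/5)=85/24
back: M2=85/24
back: M1=-1−1/5·85/24=-41/24
M: M0=0, M1=-41/24, M2=85/24, M3=0
seg 0: a=5, c=M0/2=0, d=(M1−M0)/(6·3)=-41/432, b=Δ0−h0·(2M0+M1)/6=-23/48
seg 1: a=1, c=M1/2=-41/48, d=(M2−M1)/(6·2)=7/16, b=Δ1−h1·(2M1+M2)/6=-73/24
seg 2: a=-5, c=M2/2=85/48, d=(M3−M2)/(6·3)=-85/432, b=Δ2−h2·(2M2+M3)/6=-29/24
t_q=13/2 → seg 2, τ=3/2; S=-5+-29/24·τ+85/48·τ²+-85/432·τ³=-447/128

  seg 0: a=5 b=-23/48 c=0 d=-41/432
  seg 1: a=1 b=-73/24 c=-41/48 d=7/16
  seg 2: a=-5 b=-29/24 c=85/48 d=-85/432
S(13/2) = -447/128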